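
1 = 1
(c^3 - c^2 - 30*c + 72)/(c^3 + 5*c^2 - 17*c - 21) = (c^2 + 2*c - 24)/(c^2 + 8*c + 7)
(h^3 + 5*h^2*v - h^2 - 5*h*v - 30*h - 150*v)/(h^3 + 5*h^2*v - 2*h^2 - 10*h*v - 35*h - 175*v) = (h - 6)/(h - 7)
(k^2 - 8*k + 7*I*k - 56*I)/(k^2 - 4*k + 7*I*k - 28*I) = (k - 8)/(k - 4)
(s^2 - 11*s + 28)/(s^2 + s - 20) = (s - 7)/(s + 5)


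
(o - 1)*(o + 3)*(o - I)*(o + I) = o^4 + 2*o^3 - 2*o^2 + 2*o - 3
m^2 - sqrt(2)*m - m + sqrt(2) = (m - 1)*(m - sqrt(2))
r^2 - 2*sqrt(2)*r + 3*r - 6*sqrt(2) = (r + 3)*(r - 2*sqrt(2))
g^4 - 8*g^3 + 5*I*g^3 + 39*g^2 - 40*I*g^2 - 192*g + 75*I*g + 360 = (g - 5)*(g - 3)*(g - 3*I)*(g + 8*I)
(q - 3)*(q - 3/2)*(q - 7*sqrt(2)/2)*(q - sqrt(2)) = q^4 - 9*sqrt(2)*q^3/2 - 9*q^3/2 + 23*q^2/2 + 81*sqrt(2)*q^2/4 - 63*q/2 - 81*sqrt(2)*q/4 + 63/2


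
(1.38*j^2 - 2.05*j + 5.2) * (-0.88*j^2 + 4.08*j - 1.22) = -1.2144*j^4 + 7.4344*j^3 - 14.6236*j^2 + 23.717*j - 6.344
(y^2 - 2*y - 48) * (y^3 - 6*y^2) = y^5 - 8*y^4 - 36*y^3 + 288*y^2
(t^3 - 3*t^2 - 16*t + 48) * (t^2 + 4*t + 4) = t^5 + t^4 - 24*t^3 - 28*t^2 + 128*t + 192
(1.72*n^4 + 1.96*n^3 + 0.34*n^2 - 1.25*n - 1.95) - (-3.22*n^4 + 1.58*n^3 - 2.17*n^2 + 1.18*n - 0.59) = 4.94*n^4 + 0.38*n^3 + 2.51*n^2 - 2.43*n - 1.36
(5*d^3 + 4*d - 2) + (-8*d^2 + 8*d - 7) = 5*d^3 - 8*d^2 + 12*d - 9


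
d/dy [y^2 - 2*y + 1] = 2*y - 2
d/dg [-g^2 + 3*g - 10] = 3 - 2*g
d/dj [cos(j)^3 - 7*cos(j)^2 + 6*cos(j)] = (-3*cos(j)^2 + 14*cos(j) - 6)*sin(j)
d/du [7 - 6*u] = -6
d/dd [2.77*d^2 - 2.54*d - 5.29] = 5.54*d - 2.54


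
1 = 1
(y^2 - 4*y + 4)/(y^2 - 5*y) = (y^2 - 4*y + 4)/(y*(y - 5))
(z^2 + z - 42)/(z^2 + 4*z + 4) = (z^2 + z - 42)/(z^2 + 4*z + 4)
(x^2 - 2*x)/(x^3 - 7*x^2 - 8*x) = (2 - x)/(-x^2 + 7*x + 8)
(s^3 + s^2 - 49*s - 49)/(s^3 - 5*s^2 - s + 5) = (s^2 - 49)/(s^2 - 6*s + 5)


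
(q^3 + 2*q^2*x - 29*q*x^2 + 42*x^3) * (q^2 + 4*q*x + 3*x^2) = q^5 + 6*q^4*x - 18*q^3*x^2 - 68*q^2*x^3 + 81*q*x^4 + 126*x^5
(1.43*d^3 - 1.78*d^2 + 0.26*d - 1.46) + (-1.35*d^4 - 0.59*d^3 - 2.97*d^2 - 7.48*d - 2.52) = -1.35*d^4 + 0.84*d^3 - 4.75*d^2 - 7.22*d - 3.98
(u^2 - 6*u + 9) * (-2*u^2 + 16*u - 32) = -2*u^4 + 28*u^3 - 146*u^2 + 336*u - 288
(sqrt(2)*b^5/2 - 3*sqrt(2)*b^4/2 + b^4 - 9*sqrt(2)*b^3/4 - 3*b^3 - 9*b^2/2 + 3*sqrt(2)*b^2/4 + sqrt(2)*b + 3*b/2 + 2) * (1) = sqrt(2)*b^5/2 - 3*sqrt(2)*b^4/2 + b^4 - 9*sqrt(2)*b^3/4 - 3*b^3 - 9*b^2/2 + 3*sqrt(2)*b^2/4 + sqrt(2)*b + 3*b/2 + 2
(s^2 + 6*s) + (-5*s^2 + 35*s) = -4*s^2 + 41*s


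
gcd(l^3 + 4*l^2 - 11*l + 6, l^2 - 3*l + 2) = l - 1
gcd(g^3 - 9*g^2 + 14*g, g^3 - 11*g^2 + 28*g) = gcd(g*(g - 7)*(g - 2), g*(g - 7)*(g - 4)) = g^2 - 7*g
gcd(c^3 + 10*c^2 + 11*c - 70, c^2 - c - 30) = c + 5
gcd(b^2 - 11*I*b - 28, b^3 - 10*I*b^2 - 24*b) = b - 4*I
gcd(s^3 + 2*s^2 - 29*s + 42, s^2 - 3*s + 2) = s - 2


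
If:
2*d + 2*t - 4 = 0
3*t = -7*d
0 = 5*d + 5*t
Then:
No Solution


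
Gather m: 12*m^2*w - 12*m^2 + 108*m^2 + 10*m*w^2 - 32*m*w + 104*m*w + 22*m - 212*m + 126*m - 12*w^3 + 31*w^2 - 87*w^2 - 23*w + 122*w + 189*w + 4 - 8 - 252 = m^2*(12*w + 96) + m*(10*w^2 + 72*w - 64) - 12*w^3 - 56*w^2 + 288*w - 256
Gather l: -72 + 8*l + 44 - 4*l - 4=4*l - 32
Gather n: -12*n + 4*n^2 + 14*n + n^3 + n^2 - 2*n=n^3 + 5*n^2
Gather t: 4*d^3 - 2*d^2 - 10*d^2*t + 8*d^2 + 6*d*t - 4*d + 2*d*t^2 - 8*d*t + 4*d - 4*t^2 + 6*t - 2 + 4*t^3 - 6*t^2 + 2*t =4*d^3 + 6*d^2 + 4*t^3 + t^2*(2*d - 10) + t*(-10*d^2 - 2*d + 8) - 2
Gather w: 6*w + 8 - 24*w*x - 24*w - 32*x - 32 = w*(-24*x - 18) - 32*x - 24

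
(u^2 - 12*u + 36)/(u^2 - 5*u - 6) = (u - 6)/(u + 1)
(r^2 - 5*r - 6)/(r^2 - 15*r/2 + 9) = 2*(r + 1)/(2*r - 3)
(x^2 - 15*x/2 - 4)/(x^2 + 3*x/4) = 2*(2*x^2 - 15*x - 8)/(x*(4*x + 3))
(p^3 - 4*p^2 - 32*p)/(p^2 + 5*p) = (p^2 - 4*p - 32)/(p + 5)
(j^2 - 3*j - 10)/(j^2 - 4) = (j - 5)/(j - 2)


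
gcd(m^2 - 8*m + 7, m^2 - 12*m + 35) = m - 7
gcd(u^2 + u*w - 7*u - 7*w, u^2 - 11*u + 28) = u - 7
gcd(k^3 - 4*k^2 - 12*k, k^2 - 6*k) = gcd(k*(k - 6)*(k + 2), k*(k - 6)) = k^2 - 6*k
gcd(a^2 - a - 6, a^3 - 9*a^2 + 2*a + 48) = a^2 - a - 6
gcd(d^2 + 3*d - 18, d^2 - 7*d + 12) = d - 3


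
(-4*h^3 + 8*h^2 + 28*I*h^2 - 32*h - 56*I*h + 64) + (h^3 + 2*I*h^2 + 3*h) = -3*h^3 + 8*h^2 + 30*I*h^2 - 29*h - 56*I*h + 64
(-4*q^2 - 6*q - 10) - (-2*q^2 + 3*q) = -2*q^2 - 9*q - 10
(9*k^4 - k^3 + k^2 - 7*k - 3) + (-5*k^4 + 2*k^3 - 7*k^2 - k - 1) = 4*k^4 + k^3 - 6*k^2 - 8*k - 4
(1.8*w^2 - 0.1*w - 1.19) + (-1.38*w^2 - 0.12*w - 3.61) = 0.42*w^2 - 0.22*w - 4.8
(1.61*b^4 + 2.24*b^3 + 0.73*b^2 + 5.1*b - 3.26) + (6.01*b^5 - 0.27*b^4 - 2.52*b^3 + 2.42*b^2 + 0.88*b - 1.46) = 6.01*b^5 + 1.34*b^4 - 0.28*b^3 + 3.15*b^2 + 5.98*b - 4.72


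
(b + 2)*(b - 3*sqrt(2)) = b^2 - 3*sqrt(2)*b + 2*b - 6*sqrt(2)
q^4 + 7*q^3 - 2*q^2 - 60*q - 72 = (q - 3)*(q + 2)^2*(q + 6)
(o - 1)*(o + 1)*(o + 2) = o^3 + 2*o^2 - o - 2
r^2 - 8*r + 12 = (r - 6)*(r - 2)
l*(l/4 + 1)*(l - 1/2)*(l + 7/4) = l^4/4 + 21*l^3/16 + 33*l^2/32 - 7*l/8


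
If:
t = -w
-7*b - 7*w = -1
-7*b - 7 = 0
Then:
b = -1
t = -8/7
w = 8/7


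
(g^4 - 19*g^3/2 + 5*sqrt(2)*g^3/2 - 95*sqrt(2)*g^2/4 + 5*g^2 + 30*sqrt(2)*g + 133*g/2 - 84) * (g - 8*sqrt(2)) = g^5 - 19*g^4/2 - 11*sqrt(2)*g^4/2 - 35*g^3 + 209*sqrt(2)*g^3/4 - 10*sqrt(2)*g^2 + 893*g^2/2 - 532*sqrt(2)*g - 564*g + 672*sqrt(2)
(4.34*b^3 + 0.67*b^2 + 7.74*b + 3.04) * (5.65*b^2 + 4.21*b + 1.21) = 24.521*b^5 + 22.0569*b^4 + 51.8031*b^3 + 50.5721*b^2 + 22.1638*b + 3.6784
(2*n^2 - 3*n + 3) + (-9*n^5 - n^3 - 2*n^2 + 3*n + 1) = -9*n^5 - n^3 + 4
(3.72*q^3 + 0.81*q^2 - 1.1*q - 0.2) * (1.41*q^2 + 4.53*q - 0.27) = 5.2452*q^5 + 17.9937*q^4 + 1.1139*q^3 - 5.4837*q^2 - 0.609*q + 0.054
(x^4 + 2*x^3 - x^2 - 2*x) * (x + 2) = x^5 + 4*x^4 + 3*x^3 - 4*x^2 - 4*x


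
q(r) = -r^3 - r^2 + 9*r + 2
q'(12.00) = -447.00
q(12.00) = -1762.00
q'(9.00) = -252.00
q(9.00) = -727.00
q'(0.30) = 8.13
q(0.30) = 4.58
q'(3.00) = -24.00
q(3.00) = -7.00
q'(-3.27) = -16.54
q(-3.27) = -3.16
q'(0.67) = 6.31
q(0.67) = 7.28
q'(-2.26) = -1.80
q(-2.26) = -11.90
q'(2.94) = -22.81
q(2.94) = -5.60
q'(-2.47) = -4.36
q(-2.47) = -11.26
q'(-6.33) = -98.55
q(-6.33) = 158.60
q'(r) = -3*r^2 - 2*r + 9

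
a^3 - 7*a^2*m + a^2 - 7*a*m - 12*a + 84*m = (a - 3)*(a + 4)*(a - 7*m)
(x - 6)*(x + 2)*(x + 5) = x^3 + x^2 - 32*x - 60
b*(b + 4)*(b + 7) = b^3 + 11*b^2 + 28*b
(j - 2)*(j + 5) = j^2 + 3*j - 10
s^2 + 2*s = s*(s + 2)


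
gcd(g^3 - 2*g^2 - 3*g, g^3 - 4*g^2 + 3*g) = g^2 - 3*g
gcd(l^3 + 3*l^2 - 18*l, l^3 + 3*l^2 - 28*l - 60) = l + 6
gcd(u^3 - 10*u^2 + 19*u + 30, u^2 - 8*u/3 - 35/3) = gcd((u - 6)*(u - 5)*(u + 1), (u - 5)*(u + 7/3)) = u - 5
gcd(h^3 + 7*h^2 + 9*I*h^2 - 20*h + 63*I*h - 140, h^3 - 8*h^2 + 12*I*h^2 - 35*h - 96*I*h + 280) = h + 5*I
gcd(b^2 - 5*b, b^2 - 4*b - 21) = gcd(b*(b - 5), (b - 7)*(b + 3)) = 1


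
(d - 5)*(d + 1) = d^2 - 4*d - 5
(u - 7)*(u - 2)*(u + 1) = u^3 - 8*u^2 + 5*u + 14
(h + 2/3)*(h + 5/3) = h^2 + 7*h/3 + 10/9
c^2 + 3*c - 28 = (c - 4)*(c + 7)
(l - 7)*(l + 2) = l^2 - 5*l - 14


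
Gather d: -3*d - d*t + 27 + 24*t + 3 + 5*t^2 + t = d*(-t - 3) + 5*t^2 + 25*t + 30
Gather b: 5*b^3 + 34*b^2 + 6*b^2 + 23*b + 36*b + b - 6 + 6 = 5*b^3 + 40*b^2 + 60*b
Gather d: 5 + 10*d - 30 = 10*d - 25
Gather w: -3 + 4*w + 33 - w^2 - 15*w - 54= -w^2 - 11*w - 24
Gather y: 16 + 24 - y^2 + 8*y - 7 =-y^2 + 8*y + 33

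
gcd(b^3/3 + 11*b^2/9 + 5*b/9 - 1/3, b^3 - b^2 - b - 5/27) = 1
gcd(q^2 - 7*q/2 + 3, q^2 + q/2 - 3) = q - 3/2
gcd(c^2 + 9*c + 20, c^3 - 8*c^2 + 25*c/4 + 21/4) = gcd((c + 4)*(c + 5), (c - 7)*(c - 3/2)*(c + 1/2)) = 1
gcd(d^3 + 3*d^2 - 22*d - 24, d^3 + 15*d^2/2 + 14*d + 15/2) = d + 1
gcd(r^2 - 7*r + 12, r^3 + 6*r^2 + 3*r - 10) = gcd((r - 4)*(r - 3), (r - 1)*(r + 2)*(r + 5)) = 1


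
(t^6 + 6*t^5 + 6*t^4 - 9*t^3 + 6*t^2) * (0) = 0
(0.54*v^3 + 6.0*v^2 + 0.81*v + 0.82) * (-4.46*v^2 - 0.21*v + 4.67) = -2.4084*v^5 - 26.8734*v^4 - 2.3508*v^3 + 24.1927*v^2 + 3.6105*v + 3.8294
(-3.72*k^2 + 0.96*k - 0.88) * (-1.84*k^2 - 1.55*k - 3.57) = 6.8448*k^4 + 3.9996*k^3 + 13.4116*k^2 - 2.0632*k + 3.1416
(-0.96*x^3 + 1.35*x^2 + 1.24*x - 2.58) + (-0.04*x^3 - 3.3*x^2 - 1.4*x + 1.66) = -1.0*x^3 - 1.95*x^2 - 0.16*x - 0.92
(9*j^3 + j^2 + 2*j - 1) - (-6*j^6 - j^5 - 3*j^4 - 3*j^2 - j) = 6*j^6 + j^5 + 3*j^4 + 9*j^3 + 4*j^2 + 3*j - 1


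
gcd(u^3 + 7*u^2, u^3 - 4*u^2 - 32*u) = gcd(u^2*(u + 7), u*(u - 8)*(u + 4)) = u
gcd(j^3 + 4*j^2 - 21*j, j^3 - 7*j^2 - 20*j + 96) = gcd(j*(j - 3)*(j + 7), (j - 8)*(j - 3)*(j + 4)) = j - 3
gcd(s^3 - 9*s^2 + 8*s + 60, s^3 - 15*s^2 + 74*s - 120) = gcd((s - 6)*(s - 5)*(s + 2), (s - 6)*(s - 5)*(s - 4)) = s^2 - 11*s + 30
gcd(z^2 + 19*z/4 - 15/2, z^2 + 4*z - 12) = z + 6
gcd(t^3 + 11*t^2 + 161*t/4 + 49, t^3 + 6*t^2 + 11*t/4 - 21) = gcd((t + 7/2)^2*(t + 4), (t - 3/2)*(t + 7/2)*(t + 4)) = t^2 + 15*t/2 + 14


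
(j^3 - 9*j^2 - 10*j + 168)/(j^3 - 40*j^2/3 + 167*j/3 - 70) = 3*(j^2 - 3*j - 28)/(3*j^2 - 22*j + 35)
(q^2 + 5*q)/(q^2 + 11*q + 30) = q/(q + 6)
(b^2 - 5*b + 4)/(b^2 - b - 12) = (b - 1)/(b + 3)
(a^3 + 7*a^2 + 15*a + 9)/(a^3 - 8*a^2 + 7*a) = (a^3 + 7*a^2 + 15*a + 9)/(a*(a^2 - 8*a + 7))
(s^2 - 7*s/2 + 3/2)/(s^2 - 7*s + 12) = (s - 1/2)/(s - 4)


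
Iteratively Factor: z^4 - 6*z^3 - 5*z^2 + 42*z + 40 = (z + 2)*(z^3 - 8*z^2 + 11*z + 20) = (z + 1)*(z + 2)*(z^2 - 9*z + 20) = (z - 4)*(z + 1)*(z + 2)*(z - 5)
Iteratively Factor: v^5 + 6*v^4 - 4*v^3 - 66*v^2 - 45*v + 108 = (v + 3)*(v^4 + 3*v^3 - 13*v^2 - 27*v + 36) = (v + 3)*(v + 4)*(v^3 - v^2 - 9*v + 9) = (v + 3)^2*(v + 4)*(v^2 - 4*v + 3) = (v - 3)*(v + 3)^2*(v + 4)*(v - 1)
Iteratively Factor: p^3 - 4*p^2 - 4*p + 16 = (p - 2)*(p^2 - 2*p - 8) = (p - 2)*(p + 2)*(p - 4)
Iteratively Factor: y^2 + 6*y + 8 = (y + 2)*(y + 4)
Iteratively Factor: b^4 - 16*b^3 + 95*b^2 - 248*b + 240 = (b - 4)*(b^3 - 12*b^2 + 47*b - 60) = (b - 5)*(b - 4)*(b^2 - 7*b + 12) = (b - 5)*(b - 4)*(b - 3)*(b - 4)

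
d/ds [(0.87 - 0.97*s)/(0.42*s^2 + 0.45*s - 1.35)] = (0.4074*s^2 - 0.7308*s + 0.918)/(0.1764*s^4 + 0.378*s^3 - 0.9315*s^2 - 1.215*s + 1.8225)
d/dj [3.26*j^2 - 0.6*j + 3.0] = 6.52*j - 0.6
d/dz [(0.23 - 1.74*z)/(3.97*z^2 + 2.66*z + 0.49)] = (6.9078*z^2 - 1.8262*z - 1.4644)/(15.7609*z^4 + 21.1204*z^3 + 10.9662*z^2 + 2.6068*z + 0.2401)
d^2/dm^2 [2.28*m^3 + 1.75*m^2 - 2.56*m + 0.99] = 13.68*m + 3.5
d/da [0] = 0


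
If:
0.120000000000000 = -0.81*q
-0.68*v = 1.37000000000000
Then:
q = -0.15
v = -2.01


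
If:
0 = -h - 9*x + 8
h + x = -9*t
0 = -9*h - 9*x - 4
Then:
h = -3/2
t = 4/81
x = 19/18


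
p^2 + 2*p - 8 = (p - 2)*(p + 4)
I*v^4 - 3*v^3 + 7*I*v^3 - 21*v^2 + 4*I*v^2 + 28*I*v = v*(v + 7)*(v + 4*I)*(I*v + 1)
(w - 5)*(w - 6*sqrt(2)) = w^2 - 6*sqrt(2)*w - 5*w + 30*sqrt(2)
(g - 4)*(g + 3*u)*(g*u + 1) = g^3*u + 3*g^2*u^2 - 4*g^2*u + g^2 - 12*g*u^2 + 3*g*u - 4*g - 12*u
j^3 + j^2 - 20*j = j*(j - 4)*(j + 5)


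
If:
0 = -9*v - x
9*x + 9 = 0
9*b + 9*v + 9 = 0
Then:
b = -10/9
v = 1/9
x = -1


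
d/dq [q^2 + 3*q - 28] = 2*q + 3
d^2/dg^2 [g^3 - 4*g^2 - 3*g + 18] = 6*g - 8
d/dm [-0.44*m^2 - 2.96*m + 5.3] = -0.88*m - 2.96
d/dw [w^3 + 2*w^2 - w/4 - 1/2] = 3*w^2 + 4*w - 1/4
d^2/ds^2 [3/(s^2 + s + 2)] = 6*(-s^2 - s + (2*s + 1)^2 - 2)/(s^2 + s + 2)^3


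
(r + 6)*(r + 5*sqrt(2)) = r^2 + 6*r + 5*sqrt(2)*r + 30*sqrt(2)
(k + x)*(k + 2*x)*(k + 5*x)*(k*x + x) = k^4*x + 8*k^3*x^2 + k^3*x + 17*k^2*x^3 + 8*k^2*x^2 + 10*k*x^4 + 17*k*x^3 + 10*x^4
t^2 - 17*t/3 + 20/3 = (t - 4)*(t - 5/3)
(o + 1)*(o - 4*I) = o^2 + o - 4*I*o - 4*I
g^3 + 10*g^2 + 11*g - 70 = (g - 2)*(g + 5)*(g + 7)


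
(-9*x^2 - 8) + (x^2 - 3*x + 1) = -8*x^2 - 3*x - 7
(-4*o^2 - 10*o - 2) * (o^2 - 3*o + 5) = -4*o^4 + 2*o^3 + 8*o^2 - 44*o - 10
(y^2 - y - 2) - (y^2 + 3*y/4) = -7*y/4 - 2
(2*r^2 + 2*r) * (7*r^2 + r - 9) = 14*r^4 + 16*r^3 - 16*r^2 - 18*r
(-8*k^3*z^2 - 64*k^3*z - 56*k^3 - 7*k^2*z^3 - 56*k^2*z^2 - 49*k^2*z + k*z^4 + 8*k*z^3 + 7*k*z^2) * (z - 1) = -8*k^3*z^3 - 56*k^3*z^2 + 8*k^3*z + 56*k^3 - 7*k^2*z^4 - 49*k^2*z^3 + 7*k^2*z^2 + 49*k^2*z + k*z^5 + 7*k*z^4 - k*z^3 - 7*k*z^2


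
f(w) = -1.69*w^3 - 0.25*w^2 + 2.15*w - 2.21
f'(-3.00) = -41.98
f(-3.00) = 34.72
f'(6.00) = -183.37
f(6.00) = -363.35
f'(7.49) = -286.02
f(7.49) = -710.25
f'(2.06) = -20.40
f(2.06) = -13.62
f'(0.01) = 2.14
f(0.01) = -2.19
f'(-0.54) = 0.94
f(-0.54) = -3.18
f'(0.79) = -1.41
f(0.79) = -1.50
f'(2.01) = -19.34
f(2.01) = -12.62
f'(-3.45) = -56.47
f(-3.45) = 56.79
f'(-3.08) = -44.41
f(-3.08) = 38.18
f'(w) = -5.07*w^2 - 0.5*w + 2.15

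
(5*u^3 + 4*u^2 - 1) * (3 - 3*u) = -15*u^4 + 3*u^3 + 12*u^2 + 3*u - 3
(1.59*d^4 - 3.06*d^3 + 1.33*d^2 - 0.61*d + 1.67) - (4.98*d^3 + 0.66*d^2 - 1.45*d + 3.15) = 1.59*d^4 - 8.04*d^3 + 0.67*d^2 + 0.84*d - 1.48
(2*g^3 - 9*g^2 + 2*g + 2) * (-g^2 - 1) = -2*g^5 + 9*g^4 - 4*g^3 + 7*g^2 - 2*g - 2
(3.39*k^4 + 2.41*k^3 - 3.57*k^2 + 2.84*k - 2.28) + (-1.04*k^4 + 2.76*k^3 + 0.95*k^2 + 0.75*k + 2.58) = 2.35*k^4 + 5.17*k^3 - 2.62*k^2 + 3.59*k + 0.3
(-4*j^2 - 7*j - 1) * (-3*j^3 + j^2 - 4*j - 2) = 12*j^5 + 17*j^4 + 12*j^3 + 35*j^2 + 18*j + 2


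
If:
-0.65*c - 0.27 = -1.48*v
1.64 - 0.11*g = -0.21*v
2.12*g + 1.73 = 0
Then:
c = -19.17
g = -0.82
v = -8.24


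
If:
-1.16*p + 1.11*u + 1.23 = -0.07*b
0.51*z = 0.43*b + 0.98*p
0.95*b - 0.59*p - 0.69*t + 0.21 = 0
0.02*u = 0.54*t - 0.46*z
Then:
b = 0.743504722474449*z - 0.194990077851986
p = 0.194176499322436*z + 0.0855568708942386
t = 0.857630944565926*z - 0.0372740982420102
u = 0.156035503280013*z - 1.00640065253427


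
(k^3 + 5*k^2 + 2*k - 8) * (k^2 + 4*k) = k^5 + 9*k^4 + 22*k^3 - 32*k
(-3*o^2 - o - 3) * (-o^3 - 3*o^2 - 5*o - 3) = 3*o^5 + 10*o^4 + 21*o^3 + 23*o^2 + 18*o + 9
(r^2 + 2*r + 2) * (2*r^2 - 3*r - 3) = 2*r^4 + r^3 - 5*r^2 - 12*r - 6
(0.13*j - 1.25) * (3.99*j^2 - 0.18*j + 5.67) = 0.5187*j^3 - 5.0109*j^2 + 0.9621*j - 7.0875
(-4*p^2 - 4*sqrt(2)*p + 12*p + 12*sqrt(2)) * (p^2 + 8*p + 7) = -4*p^4 - 20*p^3 - 4*sqrt(2)*p^3 - 20*sqrt(2)*p^2 + 68*p^2 + 84*p + 68*sqrt(2)*p + 84*sqrt(2)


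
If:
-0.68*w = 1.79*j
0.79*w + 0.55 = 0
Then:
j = 0.26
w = -0.70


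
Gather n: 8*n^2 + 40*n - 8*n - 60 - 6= 8*n^2 + 32*n - 66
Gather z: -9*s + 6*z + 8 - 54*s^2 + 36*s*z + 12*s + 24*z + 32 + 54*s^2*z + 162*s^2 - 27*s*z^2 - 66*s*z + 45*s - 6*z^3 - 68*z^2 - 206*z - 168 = 108*s^2 + 48*s - 6*z^3 + z^2*(-27*s - 68) + z*(54*s^2 - 30*s - 176) - 128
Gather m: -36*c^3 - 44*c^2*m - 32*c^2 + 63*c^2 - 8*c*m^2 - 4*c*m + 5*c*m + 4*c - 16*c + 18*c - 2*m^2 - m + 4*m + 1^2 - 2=-36*c^3 + 31*c^2 + 6*c + m^2*(-8*c - 2) + m*(-44*c^2 + c + 3) - 1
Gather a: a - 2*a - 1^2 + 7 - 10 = -a - 4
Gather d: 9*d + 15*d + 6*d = 30*d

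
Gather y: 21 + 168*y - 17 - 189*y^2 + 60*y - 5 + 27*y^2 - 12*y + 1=-162*y^2 + 216*y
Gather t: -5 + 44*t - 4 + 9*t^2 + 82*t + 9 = 9*t^2 + 126*t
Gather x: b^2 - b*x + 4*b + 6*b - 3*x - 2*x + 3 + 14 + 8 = b^2 + 10*b + x*(-b - 5) + 25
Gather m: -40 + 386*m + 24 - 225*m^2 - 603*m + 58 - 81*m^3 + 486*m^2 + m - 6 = -81*m^3 + 261*m^2 - 216*m + 36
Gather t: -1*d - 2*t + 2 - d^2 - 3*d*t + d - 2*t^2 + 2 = -d^2 - 2*t^2 + t*(-3*d - 2) + 4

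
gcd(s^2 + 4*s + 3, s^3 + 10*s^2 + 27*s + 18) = s^2 + 4*s + 3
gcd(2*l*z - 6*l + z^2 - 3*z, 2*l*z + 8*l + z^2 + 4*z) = 2*l + z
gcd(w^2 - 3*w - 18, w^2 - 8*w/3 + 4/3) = 1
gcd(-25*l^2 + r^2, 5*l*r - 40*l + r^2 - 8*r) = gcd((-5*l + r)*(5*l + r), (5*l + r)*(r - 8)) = 5*l + r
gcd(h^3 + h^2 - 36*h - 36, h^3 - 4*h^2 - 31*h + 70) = 1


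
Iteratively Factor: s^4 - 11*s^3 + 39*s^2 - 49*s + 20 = (s - 1)*(s^3 - 10*s^2 + 29*s - 20) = (s - 5)*(s - 1)*(s^2 - 5*s + 4) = (s - 5)*(s - 4)*(s - 1)*(s - 1)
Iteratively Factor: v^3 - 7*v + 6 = (v + 3)*(v^2 - 3*v + 2) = (v - 1)*(v + 3)*(v - 2)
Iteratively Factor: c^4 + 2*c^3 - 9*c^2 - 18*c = (c + 3)*(c^3 - c^2 - 6*c) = c*(c + 3)*(c^2 - c - 6) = c*(c - 3)*(c + 3)*(c + 2)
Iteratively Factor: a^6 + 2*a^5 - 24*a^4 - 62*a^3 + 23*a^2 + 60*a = (a)*(a^5 + 2*a^4 - 24*a^3 - 62*a^2 + 23*a + 60) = a*(a + 3)*(a^4 - a^3 - 21*a^2 + a + 20) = a*(a - 5)*(a + 3)*(a^3 + 4*a^2 - a - 4) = a*(a - 5)*(a + 1)*(a + 3)*(a^2 + 3*a - 4) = a*(a - 5)*(a - 1)*(a + 1)*(a + 3)*(a + 4)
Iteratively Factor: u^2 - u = (u)*(u - 1)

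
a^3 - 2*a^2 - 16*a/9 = a*(a - 8/3)*(a + 2/3)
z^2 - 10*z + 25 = (z - 5)^2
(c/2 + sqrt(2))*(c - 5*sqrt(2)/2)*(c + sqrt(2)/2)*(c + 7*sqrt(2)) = c^4/2 + 7*sqrt(2)*c^3/2 - 21*c^2/4 - 157*sqrt(2)*c/4 - 35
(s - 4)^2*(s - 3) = s^3 - 11*s^2 + 40*s - 48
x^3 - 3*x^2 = x^2*(x - 3)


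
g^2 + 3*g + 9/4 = (g + 3/2)^2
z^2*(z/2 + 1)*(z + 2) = z^4/2 + 2*z^3 + 2*z^2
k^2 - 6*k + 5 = (k - 5)*(k - 1)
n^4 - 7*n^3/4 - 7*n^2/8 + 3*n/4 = n*(n - 2)*(n - 1/2)*(n + 3/4)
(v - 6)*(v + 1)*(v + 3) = v^3 - 2*v^2 - 21*v - 18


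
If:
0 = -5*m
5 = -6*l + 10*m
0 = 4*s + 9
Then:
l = -5/6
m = 0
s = -9/4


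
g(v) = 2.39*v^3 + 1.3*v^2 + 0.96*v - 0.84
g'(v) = 7.17*v^2 + 2.6*v + 0.96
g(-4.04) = -141.10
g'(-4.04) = 107.48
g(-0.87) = -2.27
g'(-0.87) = 4.12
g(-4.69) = -223.30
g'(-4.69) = 146.48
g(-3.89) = -125.59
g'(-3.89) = 99.34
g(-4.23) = -162.53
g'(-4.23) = 118.25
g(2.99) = 77.54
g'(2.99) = 72.83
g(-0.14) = -0.96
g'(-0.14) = 0.74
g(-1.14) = -3.79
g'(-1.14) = 7.31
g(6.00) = 567.96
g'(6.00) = 274.68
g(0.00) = -0.84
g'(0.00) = 0.96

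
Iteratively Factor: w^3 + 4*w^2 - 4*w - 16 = (w + 4)*(w^2 - 4) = (w - 2)*(w + 4)*(w + 2)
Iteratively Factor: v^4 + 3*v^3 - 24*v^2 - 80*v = (v)*(v^3 + 3*v^2 - 24*v - 80) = v*(v + 4)*(v^2 - v - 20) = v*(v + 4)^2*(v - 5)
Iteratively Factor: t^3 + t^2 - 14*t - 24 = (t + 3)*(t^2 - 2*t - 8) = (t + 2)*(t + 3)*(t - 4)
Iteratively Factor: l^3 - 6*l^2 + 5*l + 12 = (l - 4)*(l^2 - 2*l - 3) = (l - 4)*(l + 1)*(l - 3)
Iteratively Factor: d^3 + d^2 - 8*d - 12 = (d - 3)*(d^2 + 4*d + 4) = (d - 3)*(d + 2)*(d + 2)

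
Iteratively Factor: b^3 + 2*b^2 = (b + 2)*(b^2) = b*(b + 2)*(b)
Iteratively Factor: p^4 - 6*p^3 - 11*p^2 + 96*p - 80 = (p - 4)*(p^3 - 2*p^2 - 19*p + 20) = (p - 4)*(p - 1)*(p^2 - p - 20) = (p - 5)*(p - 4)*(p - 1)*(p + 4)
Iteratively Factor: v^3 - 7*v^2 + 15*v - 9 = (v - 3)*(v^2 - 4*v + 3) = (v - 3)*(v - 1)*(v - 3)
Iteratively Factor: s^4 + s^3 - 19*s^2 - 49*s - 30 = (s + 1)*(s^3 - 19*s - 30) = (s + 1)*(s + 2)*(s^2 - 2*s - 15) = (s + 1)*(s + 2)*(s + 3)*(s - 5)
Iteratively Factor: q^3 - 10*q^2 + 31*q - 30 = (q - 3)*(q^2 - 7*q + 10) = (q - 5)*(q - 3)*(q - 2)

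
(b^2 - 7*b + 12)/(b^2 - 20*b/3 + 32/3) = 3*(b - 3)/(3*b - 8)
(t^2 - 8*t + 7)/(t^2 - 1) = (t - 7)/(t + 1)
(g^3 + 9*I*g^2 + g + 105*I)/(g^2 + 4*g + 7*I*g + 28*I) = (g^2 + 2*I*g + 15)/(g + 4)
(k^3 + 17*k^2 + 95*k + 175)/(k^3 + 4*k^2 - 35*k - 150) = (k + 7)/(k - 6)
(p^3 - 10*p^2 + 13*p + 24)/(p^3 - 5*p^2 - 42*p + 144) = (p + 1)/(p + 6)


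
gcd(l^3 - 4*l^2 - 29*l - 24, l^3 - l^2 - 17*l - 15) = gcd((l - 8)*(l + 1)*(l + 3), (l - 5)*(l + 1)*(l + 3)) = l^2 + 4*l + 3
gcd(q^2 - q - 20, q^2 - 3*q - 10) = q - 5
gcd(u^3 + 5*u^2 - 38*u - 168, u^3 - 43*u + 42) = u^2 + u - 42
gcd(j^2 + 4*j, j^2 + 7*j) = j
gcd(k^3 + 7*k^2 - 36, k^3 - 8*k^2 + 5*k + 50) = 1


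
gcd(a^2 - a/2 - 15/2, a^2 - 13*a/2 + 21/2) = a - 3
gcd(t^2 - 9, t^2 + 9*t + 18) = t + 3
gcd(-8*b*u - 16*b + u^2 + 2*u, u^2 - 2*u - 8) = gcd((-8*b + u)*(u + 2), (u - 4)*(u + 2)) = u + 2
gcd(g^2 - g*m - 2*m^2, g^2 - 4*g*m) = 1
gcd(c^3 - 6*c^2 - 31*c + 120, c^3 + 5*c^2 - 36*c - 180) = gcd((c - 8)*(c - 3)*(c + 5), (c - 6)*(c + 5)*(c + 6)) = c + 5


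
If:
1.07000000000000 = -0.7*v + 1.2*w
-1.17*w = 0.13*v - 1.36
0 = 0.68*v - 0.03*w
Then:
No Solution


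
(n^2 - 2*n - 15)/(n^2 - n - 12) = (n - 5)/(n - 4)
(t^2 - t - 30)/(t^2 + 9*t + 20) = (t - 6)/(t + 4)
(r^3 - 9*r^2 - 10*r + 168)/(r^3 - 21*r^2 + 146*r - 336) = (r + 4)/(r - 8)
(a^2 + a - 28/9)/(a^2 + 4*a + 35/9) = (3*a - 4)/(3*a + 5)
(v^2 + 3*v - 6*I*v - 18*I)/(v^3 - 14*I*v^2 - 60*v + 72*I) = (v + 3)/(v^2 - 8*I*v - 12)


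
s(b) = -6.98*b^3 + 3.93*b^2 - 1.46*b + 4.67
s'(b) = -20.94*b^2 + 7.86*b - 1.46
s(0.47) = 4.13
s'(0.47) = -2.39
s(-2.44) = 133.03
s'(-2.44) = -145.31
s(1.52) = -12.98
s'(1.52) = -37.89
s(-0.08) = 4.82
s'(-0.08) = -2.22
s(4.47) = -546.75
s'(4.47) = -384.73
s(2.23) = -56.45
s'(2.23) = -88.06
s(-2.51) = 143.47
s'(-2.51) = -153.11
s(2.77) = -117.57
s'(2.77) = -140.36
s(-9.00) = 5424.56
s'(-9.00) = -1768.34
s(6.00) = -1370.29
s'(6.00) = -708.14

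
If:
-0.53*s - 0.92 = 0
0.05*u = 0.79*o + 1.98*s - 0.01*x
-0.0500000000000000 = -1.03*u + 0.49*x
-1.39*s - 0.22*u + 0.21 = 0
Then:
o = 5.42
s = -1.74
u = 11.92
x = 24.96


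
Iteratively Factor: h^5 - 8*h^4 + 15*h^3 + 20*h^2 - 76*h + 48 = (h + 2)*(h^4 - 10*h^3 + 35*h^2 - 50*h + 24) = (h - 3)*(h + 2)*(h^3 - 7*h^2 + 14*h - 8) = (h - 3)*(h - 1)*(h + 2)*(h^2 - 6*h + 8) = (h - 4)*(h - 3)*(h - 1)*(h + 2)*(h - 2)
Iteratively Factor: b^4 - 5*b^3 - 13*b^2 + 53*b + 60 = (b + 3)*(b^3 - 8*b^2 + 11*b + 20) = (b - 4)*(b + 3)*(b^2 - 4*b - 5) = (b - 4)*(b + 1)*(b + 3)*(b - 5)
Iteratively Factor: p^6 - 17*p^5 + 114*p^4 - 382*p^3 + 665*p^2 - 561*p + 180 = (p - 3)*(p^5 - 14*p^4 + 72*p^3 - 166*p^2 + 167*p - 60) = (p - 3)*(p - 1)*(p^4 - 13*p^3 + 59*p^2 - 107*p + 60) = (p - 3)^2*(p - 1)*(p^3 - 10*p^2 + 29*p - 20) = (p - 5)*(p - 3)^2*(p - 1)*(p^2 - 5*p + 4) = (p - 5)*(p - 4)*(p - 3)^2*(p - 1)*(p - 1)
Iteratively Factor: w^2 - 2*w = (w)*(w - 2)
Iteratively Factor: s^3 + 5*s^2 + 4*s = (s)*(s^2 + 5*s + 4) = s*(s + 4)*(s + 1)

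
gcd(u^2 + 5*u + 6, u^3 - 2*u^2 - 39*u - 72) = u + 3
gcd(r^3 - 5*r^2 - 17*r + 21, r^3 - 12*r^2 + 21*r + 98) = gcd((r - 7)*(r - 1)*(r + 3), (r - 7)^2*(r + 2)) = r - 7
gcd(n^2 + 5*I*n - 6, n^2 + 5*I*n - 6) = n^2 + 5*I*n - 6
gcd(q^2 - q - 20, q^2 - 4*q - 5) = q - 5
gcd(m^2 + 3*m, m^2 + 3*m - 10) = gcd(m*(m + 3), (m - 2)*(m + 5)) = 1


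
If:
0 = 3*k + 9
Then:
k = -3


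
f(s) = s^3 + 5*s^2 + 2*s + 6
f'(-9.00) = 155.00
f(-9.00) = -336.00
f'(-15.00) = 527.00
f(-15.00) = -2274.00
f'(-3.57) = 4.53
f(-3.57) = 17.09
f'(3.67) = 79.11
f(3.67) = 130.12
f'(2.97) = 58.16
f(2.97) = 82.24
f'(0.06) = 2.61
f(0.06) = 6.14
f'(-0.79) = -4.03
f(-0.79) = 7.05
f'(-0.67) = -3.35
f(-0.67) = 6.60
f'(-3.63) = 5.23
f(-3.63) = 16.79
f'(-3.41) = 2.78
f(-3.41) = 17.67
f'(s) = 3*s^2 + 10*s + 2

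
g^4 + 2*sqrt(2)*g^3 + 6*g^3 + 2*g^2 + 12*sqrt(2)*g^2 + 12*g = g*(g + 6)*(g + sqrt(2))^2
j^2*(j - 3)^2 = j^4 - 6*j^3 + 9*j^2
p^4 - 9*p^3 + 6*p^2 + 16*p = p*(p - 8)*(p - 2)*(p + 1)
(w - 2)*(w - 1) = w^2 - 3*w + 2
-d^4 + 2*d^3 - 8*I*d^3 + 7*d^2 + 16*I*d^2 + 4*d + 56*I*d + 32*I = (d - 4)*(d + 8*I)*(I*d + I)^2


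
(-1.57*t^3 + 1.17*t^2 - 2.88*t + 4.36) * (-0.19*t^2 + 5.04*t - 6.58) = 0.2983*t^5 - 8.1351*t^4 + 16.7746*t^3 - 23.0422*t^2 + 40.9248*t - 28.6888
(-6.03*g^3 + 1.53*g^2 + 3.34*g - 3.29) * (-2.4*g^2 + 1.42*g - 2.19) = 14.472*g^5 - 12.2346*g^4 + 7.3623*g^3 + 9.2881*g^2 - 11.9864*g + 7.2051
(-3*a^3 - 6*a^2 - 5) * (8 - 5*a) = 15*a^4 + 6*a^3 - 48*a^2 + 25*a - 40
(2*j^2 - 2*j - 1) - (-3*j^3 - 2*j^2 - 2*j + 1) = 3*j^3 + 4*j^2 - 2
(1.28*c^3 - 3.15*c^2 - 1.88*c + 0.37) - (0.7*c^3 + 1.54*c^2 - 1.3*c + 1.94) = 0.58*c^3 - 4.69*c^2 - 0.58*c - 1.57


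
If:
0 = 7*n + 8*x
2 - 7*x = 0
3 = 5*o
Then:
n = -16/49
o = 3/5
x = 2/7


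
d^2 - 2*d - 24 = (d - 6)*(d + 4)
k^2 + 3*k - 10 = (k - 2)*(k + 5)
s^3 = s^3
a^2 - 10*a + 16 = (a - 8)*(a - 2)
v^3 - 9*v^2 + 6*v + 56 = (v - 7)*(v - 4)*(v + 2)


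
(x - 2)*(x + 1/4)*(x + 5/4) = x^3 - x^2/2 - 43*x/16 - 5/8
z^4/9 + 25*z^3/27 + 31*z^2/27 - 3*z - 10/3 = (z/3 + 1/3)*(z/3 + 1)*(z - 5/3)*(z + 6)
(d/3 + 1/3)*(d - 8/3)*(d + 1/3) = d^3/3 - 4*d^2/9 - 29*d/27 - 8/27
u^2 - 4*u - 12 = (u - 6)*(u + 2)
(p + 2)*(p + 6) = p^2 + 8*p + 12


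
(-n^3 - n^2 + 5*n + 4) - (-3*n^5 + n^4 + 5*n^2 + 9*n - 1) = 3*n^5 - n^4 - n^3 - 6*n^2 - 4*n + 5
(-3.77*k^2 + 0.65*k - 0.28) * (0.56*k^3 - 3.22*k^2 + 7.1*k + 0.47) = -2.1112*k^5 + 12.5034*k^4 - 29.0168*k^3 + 3.7447*k^2 - 1.6825*k - 0.1316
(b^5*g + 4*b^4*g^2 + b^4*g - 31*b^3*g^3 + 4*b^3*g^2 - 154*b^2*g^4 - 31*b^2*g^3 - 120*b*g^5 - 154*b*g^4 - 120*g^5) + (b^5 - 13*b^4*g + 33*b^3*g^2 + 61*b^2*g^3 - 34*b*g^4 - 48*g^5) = b^5*g + b^5 + 4*b^4*g^2 - 12*b^4*g - 31*b^3*g^3 + 37*b^3*g^2 - 154*b^2*g^4 + 30*b^2*g^3 - 120*b*g^5 - 188*b*g^4 - 168*g^5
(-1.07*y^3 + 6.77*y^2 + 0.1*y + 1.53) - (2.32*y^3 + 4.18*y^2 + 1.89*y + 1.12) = -3.39*y^3 + 2.59*y^2 - 1.79*y + 0.41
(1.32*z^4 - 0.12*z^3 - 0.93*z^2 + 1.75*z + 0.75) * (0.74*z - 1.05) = 0.9768*z^5 - 1.4748*z^4 - 0.5622*z^3 + 2.2715*z^2 - 1.2825*z - 0.7875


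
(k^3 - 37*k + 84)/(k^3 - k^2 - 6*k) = (k^2 + 3*k - 28)/(k*(k + 2))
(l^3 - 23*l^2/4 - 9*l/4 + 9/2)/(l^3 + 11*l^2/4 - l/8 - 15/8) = 2*(l - 6)/(2*l + 5)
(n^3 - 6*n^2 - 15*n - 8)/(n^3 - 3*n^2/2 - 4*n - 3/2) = 2*(n^2 - 7*n - 8)/(2*n^2 - 5*n - 3)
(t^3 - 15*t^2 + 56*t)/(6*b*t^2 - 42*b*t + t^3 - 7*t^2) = (t - 8)/(6*b + t)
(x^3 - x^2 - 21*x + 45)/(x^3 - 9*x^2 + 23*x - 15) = (x^2 + 2*x - 15)/(x^2 - 6*x + 5)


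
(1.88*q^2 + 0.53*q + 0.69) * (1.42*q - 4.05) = 2.6696*q^3 - 6.8614*q^2 - 1.1667*q - 2.7945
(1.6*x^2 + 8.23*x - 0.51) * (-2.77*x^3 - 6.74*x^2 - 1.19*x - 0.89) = -4.432*x^5 - 33.5811*x^4 - 55.9615*x^3 - 7.7803*x^2 - 6.7178*x + 0.4539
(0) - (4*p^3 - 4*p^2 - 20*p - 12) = -4*p^3 + 4*p^2 + 20*p + 12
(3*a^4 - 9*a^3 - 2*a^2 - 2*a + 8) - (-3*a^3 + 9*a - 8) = 3*a^4 - 6*a^3 - 2*a^2 - 11*a + 16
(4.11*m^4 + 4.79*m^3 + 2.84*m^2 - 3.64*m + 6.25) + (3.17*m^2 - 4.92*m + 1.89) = 4.11*m^4 + 4.79*m^3 + 6.01*m^2 - 8.56*m + 8.14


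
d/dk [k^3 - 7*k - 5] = 3*k^2 - 7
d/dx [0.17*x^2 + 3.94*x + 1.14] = 0.34*x + 3.94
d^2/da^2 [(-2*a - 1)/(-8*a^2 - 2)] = 4*(8*a^3 + 12*a^2 - 6*a - 1)/(64*a^6 + 48*a^4 + 12*a^2 + 1)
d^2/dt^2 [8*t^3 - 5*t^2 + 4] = 48*t - 10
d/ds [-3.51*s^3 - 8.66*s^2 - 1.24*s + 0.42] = -10.53*s^2 - 17.32*s - 1.24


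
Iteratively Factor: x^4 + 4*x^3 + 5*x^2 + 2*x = (x + 2)*(x^3 + 2*x^2 + x) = x*(x + 2)*(x^2 + 2*x + 1) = x*(x + 1)*(x + 2)*(x + 1)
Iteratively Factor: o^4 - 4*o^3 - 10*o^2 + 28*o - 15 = (o - 1)*(o^3 - 3*o^2 - 13*o + 15) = (o - 1)*(o + 3)*(o^2 - 6*o + 5) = (o - 5)*(o - 1)*(o + 3)*(o - 1)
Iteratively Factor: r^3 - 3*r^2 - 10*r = (r - 5)*(r^2 + 2*r) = (r - 5)*(r + 2)*(r)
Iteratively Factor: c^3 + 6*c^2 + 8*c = (c + 4)*(c^2 + 2*c) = c*(c + 4)*(c + 2)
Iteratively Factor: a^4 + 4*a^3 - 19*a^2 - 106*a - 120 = (a - 5)*(a^3 + 9*a^2 + 26*a + 24) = (a - 5)*(a + 4)*(a^2 + 5*a + 6) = (a - 5)*(a + 3)*(a + 4)*(a + 2)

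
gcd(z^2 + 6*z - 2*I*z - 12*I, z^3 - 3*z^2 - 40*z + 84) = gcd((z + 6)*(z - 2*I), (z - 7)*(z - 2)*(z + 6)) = z + 6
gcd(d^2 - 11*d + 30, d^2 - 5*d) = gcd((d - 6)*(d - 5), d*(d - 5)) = d - 5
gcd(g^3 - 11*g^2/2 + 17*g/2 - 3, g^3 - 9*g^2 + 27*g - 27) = g - 3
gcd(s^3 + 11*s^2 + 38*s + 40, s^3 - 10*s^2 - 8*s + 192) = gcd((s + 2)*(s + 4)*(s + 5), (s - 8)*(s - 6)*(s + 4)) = s + 4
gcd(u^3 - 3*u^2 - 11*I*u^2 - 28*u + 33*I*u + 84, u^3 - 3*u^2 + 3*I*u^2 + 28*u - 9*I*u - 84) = u^2 + u*(-3 - 4*I) + 12*I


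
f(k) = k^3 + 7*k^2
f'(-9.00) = 117.00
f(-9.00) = -162.00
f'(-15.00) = 465.00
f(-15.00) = -1800.00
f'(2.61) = 56.98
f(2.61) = 65.46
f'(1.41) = 25.70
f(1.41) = 16.72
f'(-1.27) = -12.94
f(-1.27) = 9.24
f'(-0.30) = -3.93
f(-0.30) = 0.60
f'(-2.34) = -16.33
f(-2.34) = 25.52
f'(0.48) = 7.41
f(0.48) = 1.72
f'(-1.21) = -12.55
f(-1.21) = 8.48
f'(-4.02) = -7.80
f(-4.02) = 48.16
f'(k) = 3*k^2 + 14*k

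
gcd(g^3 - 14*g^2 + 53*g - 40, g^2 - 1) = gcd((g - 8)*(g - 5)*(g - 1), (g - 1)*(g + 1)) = g - 1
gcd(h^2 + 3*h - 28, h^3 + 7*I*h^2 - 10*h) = 1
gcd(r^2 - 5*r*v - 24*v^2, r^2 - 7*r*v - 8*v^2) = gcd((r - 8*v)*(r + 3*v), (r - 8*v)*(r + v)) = r - 8*v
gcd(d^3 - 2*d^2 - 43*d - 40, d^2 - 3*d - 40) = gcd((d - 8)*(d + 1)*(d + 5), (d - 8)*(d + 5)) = d^2 - 3*d - 40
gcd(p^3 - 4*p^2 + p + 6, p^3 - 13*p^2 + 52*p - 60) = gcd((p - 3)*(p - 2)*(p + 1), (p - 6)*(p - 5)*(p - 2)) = p - 2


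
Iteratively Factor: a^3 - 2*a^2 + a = (a - 1)*(a^2 - a) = a*(a - 1)*(a - 1)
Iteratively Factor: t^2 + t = (t + 1)*(t)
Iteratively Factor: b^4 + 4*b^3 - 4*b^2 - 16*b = (b + 2)*(b^3 + 2*b^2 - 8*b) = (b + 2)*(b + 4)*(b^2 - 2*b) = b*(b + 2)*(b + 4)*(b - 2)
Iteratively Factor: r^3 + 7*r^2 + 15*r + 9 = (r + 3)*(r^2 + 4*r + 3) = (r + 1)*(r + 3)*(r + 3)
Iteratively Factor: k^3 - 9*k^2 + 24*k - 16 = (k - 1)*(k^2 - 8*k + 16) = (k - 4)*(k - 1)*(k - 4)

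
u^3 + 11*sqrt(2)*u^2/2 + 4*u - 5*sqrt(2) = (u - sqrt(2)/2)*(u + sqrt(2))*(u + 5*sqrt(2))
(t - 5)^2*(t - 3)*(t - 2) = t^4 - 15*t^3 + 81*t^2 - 185*t + 150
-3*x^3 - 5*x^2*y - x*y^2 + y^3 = (-3*x + y)*(x + y)^2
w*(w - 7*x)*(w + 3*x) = w^3 - 4*w^2*x - 21*w*x^2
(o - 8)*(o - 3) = o^2 - 11*o + 24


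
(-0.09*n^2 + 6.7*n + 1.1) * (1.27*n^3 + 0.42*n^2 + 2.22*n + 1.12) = -0.1143*n^5 + 8.4712*n^4 + 4.0112*n^3 + 15.2352*n^2 + 9.946*n + 1.232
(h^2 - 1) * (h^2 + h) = h^4 + h^3 - h^2 - h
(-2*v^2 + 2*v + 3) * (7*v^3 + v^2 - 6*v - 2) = -14*v^5 + 12*v^4 + 35*v^3 - 5*v^2 - 22*v - 6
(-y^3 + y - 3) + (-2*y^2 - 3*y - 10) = -y^3 - 2*y^2 - 2*y - 13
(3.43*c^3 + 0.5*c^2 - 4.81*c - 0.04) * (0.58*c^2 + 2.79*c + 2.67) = 1.9894*c^5 + 9.8597*c^4 + 7.7633*c^3 - 12.1081*c^2 - 12.9543*c - 0.1068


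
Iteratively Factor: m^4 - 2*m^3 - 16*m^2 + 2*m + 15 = (m + 3)*(m^3 - 5*m^2 - m + 5) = (m - 5)*(m + 3)*(m^2 - 1) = (m - 5)*(m + 1)*(m + 3)*(m - 1)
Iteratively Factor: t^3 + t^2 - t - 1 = (t - 1)*(t^2 + 2*t + 1) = (t - 1)*(t + 1)*(t + 1)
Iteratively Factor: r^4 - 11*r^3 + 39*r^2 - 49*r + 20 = (r - 1)*(r^3 - 10*r^2 + 29*r - 20) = (r - 1)^2*(r^2 - 9*r + 20) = (r - 5)*(r - 1)^2*(r - 4)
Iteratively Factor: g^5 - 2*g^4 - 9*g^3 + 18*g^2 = (g + 3)*(g^4 - 5*g^3 + 6*g^2) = (g - 2)*(g + 3)*(g^3 - 3*g^2) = g*(g - 2)*(g + 3)*(g^2 - 3*g) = g^2*(g - 2)*(g + 3)*(g - 3)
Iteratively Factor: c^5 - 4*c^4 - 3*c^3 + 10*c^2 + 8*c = (c + 1)*(c^4 - 5*c^3 + 2*c^2 + 8*c) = (c - 4)*(c + 1)*(c^3 - c^2 - 2*c) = (c - 4)*(c - 2)*(c + 1)*(c^2 + c) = c*(c - 4)*(c - 2)*(c + 1)*(c + 1)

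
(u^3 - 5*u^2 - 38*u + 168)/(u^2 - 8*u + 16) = (u^2 - u - 42)/(u - 4)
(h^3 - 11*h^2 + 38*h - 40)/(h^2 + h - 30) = (h^2 - 6*h + 8)/(h + 6)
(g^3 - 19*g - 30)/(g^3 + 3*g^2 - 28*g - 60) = (g + 3)/(g + 6)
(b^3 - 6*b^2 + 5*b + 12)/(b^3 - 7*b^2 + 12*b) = (b + 1)/b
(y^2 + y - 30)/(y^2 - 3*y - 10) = (y + 6)/(y + 2)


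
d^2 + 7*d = d*(d + 7)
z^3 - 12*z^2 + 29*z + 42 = (z - 7)*(z - 6)*(z + 1)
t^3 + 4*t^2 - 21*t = t*(t - 3)*(t + 7)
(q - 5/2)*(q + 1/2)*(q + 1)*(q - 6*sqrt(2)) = q^4 - 6*sqrt(2)*q^3 - q^3 - 13*q^2/4 + 6*sqrt(2)*q^2 - 5*q/4 + 39*sqrt(2)*q/2 + 15*sqrt(2)/2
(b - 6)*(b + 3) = b^2 - 3*b - 18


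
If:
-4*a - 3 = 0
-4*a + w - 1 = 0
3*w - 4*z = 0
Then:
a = -3/4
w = -2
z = -3/2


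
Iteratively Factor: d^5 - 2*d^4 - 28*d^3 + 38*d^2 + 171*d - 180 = (d - 3)*(d^4 + d^3 - 25*d^2 - 37*d + 60) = (d - 5)*(d - 3)*(d^3 + 6*d^2 + 5*d - 12) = (d - 5)*(d - 3)*(d + 4)*(d^2 + 2*d - 3) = (d - 5)*(d - 3)*(d - 1)*(d + 4)*(d + 3)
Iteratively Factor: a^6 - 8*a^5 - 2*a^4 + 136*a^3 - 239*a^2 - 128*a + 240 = (a - 5)*(a^5 - 3*a^4 - 17*a^3 + 51*a^2 + 16*a - 48) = (a - 5)*(a - 3)*(a^4 - 17*a^2 + 16) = (a - 5)*(a - 3)*(a + 4)*(a^3 - 4*a^2 - a + 4) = (a - 5)*(a - 3)*(a + 1)*(a + 4)*(a^2 - 5*a + 4) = (a - 5)*(a - 4)*(a - 3)*(a + 1)*(a + 4)*(a - 1)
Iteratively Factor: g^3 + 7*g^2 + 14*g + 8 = (g + 2)*(g^2 + 5*g + 4) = (g + 2)*(g + 4)*(g + 1)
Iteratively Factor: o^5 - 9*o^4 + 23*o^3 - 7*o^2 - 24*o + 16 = (o - 4)*(o^4 - 5*o^3 + 3*o^2 + 5*o - 4) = (o - 4)*(o - 1)*(o^3 - 4*o^2 - o + 4) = (o - 4)^2*(o - 1)*(o^2 - 1) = (o - 4)^2*(o - 1)^2*(o + 1)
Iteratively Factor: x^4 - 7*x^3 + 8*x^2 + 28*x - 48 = (x + 2)*(x^3 - 9*x^2 + 26*x - 24) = (x - 2)*(x + 2)*(x^2 - 7*x + 12) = (x - 4)*(x - 2)*(x + 2)*(x - 3)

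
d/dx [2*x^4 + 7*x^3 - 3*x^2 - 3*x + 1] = 8*x^3 + 21*x^2 - 6*x - 3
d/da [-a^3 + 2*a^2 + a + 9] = -3*a^2 + 4*a + 1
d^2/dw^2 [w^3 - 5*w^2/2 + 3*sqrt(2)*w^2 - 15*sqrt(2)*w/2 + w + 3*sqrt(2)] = 6*w - 5 + 6*sqrt(2)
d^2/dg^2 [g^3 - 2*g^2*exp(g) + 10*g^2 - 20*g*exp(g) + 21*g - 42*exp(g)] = -2*g^2*exp(g) - 28*g*exp(g) + 6*g - 86*exp(g) + 20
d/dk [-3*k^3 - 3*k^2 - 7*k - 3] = -9*k^2 - 6*k - 7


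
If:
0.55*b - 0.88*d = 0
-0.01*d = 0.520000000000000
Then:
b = -83.20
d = -52.00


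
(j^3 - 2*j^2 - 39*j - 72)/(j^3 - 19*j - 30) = (j^2 - 5*j - 24)/(j^2 - 3*j - 10)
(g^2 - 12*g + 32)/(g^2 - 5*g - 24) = (g - 4)/(g + 3)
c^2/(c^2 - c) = c/(c - 1)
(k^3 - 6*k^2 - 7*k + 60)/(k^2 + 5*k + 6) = (k^2 - 9*k + 20)/(k + 2)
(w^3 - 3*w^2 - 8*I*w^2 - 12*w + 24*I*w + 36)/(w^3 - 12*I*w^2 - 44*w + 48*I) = (w - 3)/(w - 4*I)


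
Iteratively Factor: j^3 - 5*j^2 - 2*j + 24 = (j + 2)*(j^2 - 7*j + 12) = (j - 3)*(j + 2)*(j - 4)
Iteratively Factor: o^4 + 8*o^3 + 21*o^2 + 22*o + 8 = (o + 4)*(o^3 + 4*o^2 + 5*o + 2) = (o + 1)*(o + 4)*(o^2 + 3*o + 2) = (o + 1)*(o + 2)*(o + 4)*(o + 1)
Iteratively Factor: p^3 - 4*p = (p - 2)*(p^2 + 2*p) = p*(p - 2)*(p + 2)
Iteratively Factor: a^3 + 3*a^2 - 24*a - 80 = (a + 4)*(a^2 - a - 20) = (a - 5)*(a + 4)*(a + 4)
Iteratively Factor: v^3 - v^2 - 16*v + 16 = (v - 1)*(v^2 - 16) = (v - 1)*(v + 4)*(v - 4)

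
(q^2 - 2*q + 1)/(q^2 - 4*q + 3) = (q - 1)/(q - 3)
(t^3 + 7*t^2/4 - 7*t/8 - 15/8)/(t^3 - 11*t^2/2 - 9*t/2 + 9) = (t + 5/4)/(t - 6)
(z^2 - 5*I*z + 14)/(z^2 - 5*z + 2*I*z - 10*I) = (z - 7*I)/(z - 5)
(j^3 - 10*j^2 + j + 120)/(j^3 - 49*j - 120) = (j - 5)/(j + 5)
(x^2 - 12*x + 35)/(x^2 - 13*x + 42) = (x - 5)/(x - 6)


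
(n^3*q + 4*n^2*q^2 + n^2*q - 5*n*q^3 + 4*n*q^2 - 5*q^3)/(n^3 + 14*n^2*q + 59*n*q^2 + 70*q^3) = q*(n^2 - n*q + n - q)/(n^2 + 9*n*q + 14*q^2)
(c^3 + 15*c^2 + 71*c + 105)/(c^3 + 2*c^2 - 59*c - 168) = (c + 5)/(c - 8)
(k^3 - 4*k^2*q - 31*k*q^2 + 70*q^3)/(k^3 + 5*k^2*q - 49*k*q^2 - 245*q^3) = (k - 2*q)/(k + 7*q)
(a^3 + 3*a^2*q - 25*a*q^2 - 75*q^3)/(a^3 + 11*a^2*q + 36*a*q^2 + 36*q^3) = (a^2 - 25*q^2)/(a^2 + 8*a*q + 12*q^2)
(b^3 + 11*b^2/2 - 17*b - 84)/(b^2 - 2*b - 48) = (b^2 - b/2 - 14)/(b - 8)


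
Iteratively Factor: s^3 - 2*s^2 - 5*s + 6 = (s - 3)*(s^2 + s - 2) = (s - 3)*(s - 1)*(s + 2)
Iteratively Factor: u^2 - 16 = (u + 4)*(u - 4)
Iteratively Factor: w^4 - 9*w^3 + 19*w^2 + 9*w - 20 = (w + 1)*(w^3 - 10*w^2 + 29*w - 20) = (w - 4)*(w + 1)*(w^2 - 6*w + 5) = (w - 5)*(w - 4)*(w + 1)*(w - 1)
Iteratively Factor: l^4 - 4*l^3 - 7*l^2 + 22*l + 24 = (l - 3)*(l^3 - l^2 - 10*l - 8) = (l - 4)*(l - 3)*(l^2 + 3*l + 2) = (l - 4)*(l - 3)*(l + 1)*(l + 2)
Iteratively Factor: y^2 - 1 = (y + 1)*(y - 1)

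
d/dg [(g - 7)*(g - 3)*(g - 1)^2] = 4*g^3 - 36*g^2 + 84*g - 52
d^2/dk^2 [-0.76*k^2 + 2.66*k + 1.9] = -1.52000000000000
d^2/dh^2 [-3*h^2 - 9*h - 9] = -6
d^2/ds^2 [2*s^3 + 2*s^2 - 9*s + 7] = 12*s + 4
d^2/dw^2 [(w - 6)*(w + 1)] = 2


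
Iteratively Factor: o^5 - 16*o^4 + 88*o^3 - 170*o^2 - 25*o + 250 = (o - 5)*(o^4 - 11*o^3 + 33*o^2 - 5*o - 50) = (o - 5)*(o - 2)*(o^3 - 9*o^2 + 15*o + 25) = (o - 5)^2*(o - 2)*(o^2 - 4*o - 5) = (o - 5)^3*(o - 2)*(o + 1)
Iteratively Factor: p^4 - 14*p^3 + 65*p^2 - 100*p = (p - 4)*(p^3 - 10*p^2 + 25*p) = (p - 5)*(p - 4)*(p^2 - 5*p) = p*(p - 5)*(p - 4)*(p - 5)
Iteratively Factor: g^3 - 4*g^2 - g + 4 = (g + 1)*(g^2 - 5*g + 4) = (g - 1)*(g + 1)*(g - 4)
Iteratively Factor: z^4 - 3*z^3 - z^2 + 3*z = (z - 1)*(z^3 - 2*z^2 - 3*z) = z*(z - 1)*(z^2 - 2*z - 3) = z*(z - 1)*(z + 1)*(z - 3)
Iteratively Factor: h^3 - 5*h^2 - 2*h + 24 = (h + 2)*(h^2 - 7*h + 12) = (h - 4)*(h + 2)*(h - 3)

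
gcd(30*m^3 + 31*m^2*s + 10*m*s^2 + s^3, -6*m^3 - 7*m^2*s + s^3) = 2*m + s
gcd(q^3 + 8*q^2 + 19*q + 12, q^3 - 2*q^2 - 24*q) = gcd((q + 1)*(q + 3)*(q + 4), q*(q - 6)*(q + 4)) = q + 4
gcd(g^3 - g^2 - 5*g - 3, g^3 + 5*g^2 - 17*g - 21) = g^2 - 2*g - 3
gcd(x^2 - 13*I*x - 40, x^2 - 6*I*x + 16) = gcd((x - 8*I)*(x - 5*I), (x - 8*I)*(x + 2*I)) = x - 8*I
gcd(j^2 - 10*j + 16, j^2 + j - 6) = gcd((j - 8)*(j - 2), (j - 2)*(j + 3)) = j - 2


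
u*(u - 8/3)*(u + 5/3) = u^3 - u^2 - 40*u/9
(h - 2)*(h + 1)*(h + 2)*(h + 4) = h^4 + 5*h^3 - 20*h - 16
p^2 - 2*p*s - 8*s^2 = (p - 4*s)*(p + 2*s)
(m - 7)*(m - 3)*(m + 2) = m^3 - 8*m^2 + m + 42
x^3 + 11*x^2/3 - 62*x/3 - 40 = (x - 4)*(x + 5/3)*(x + 6)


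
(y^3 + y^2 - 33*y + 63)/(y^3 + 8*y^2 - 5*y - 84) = (y - 3)/(y + 4)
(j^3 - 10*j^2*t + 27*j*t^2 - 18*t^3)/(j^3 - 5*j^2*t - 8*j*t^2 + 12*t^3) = (j - 3*t)/(j + 2*t)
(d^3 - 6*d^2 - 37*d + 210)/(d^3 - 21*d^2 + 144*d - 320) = (d^2 - d - 42)/(d^2 - 16*d + 64)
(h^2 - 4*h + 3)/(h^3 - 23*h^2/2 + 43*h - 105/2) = 2*(h - 1)/(2*h^2 - 17*h + 35)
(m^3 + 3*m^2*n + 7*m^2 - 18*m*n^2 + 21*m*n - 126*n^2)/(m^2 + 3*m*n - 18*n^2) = m + 7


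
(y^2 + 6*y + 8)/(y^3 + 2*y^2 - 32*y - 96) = (y + 2)/(y^2 - 2*y - 24)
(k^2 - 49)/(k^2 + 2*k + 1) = (k^2 - 49)/(k^2 + 2*k + 1)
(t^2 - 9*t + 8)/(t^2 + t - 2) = (t - 8)/(t + 2)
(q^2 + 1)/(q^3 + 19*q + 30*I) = (q^2 + 1)/(q^3 + 19*q + 30*I)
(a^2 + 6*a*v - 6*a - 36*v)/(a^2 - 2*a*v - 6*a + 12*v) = (-a - 6*v)/(-a + 2*v)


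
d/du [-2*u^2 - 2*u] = -4*u - 2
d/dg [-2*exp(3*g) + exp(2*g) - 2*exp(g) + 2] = 2*(-3*exp(2*g) + exp(g) - 1)*exp(g)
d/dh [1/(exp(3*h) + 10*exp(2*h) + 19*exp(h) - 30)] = (-3*exp(2*h) - 20*exp(h) - 19)*exp(h)/(exp(3*h) + 10*exp(2*h) + 19*exp(h) - 30)^2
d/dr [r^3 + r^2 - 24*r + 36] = 3*r^2 + 2*r - 24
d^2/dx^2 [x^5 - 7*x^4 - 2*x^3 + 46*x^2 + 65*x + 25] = 20*x^3 - 84*x^2 - 12*x + 92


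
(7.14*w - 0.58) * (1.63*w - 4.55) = 11.6382*w^2 - 33.4324*w + 2.639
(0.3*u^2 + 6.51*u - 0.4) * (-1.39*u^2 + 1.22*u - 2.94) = -0.417*u^4 - 8.6829*u^3 + 7.6162*u^2 - 19.6274*u + 1.176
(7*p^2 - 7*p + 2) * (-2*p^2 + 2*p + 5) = -14*p^4 + 28*p^3 + 17*p^2 - 31*p + 10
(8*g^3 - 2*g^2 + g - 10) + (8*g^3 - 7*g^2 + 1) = 16*g^3 - 9*g^2 + g - 9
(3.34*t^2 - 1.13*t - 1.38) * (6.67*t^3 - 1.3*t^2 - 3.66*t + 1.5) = 22.2778*t^5 - 11.8791*t^4 - 19.96*t^3 + 10.9398*t^2 + 3.3558*t - 2.07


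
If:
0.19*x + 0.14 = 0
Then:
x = -0.74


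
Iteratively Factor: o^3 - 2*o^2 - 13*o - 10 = (o - 5)*(o^2 + 3*o + 2) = (o - 5)*(o + 1)*(o + 2)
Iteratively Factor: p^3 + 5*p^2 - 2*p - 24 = (p + 4)*(p^2 + p - 6) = (p + 3)*(p + 4)*(p - 2)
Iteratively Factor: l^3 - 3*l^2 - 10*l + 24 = (l + 3)*(l^2 - 6*l + 8) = (l - 2)*(l + 3)*(l - 4)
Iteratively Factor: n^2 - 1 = (n - 1)*(n + 1)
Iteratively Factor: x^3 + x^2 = (x + 1)*(x^2) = x*(x + 1)*(x)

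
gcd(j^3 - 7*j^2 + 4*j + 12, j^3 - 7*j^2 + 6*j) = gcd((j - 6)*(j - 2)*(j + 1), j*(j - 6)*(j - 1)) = j - 6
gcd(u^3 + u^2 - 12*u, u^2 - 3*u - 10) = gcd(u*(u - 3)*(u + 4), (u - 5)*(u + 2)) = 1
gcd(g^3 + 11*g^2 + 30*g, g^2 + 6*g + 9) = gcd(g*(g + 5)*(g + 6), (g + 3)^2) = 1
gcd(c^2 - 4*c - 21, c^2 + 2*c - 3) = c + 3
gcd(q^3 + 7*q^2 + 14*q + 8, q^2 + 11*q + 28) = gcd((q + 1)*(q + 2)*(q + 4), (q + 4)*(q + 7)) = q + 4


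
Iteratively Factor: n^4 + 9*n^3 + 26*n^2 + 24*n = (n)*(n^3 + 9*n^2 + 26*n + 24) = n*(n + 2)*(n^2 + 7*n + 12) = n*(n + 2)*(n + 4)*(n + 3)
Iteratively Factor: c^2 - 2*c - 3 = (c + 1)*(c - 3)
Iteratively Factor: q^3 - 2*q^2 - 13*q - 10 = (q - 5)*(q^2 + 3*q + 2) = (q - 5)*(q + 1)*(q + 2)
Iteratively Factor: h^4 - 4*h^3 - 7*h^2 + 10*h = (h)*(h^3 - 4*h^2 - 7*h + 10) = h*(h - 1)*(h^2 - 3*h - 10) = h*(h - 5)*(h - 1)*(h + 2)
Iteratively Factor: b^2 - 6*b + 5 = (b - 1)*(b - 5)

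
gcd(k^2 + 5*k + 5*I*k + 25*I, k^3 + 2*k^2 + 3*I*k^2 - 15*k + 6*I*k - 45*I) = k + 5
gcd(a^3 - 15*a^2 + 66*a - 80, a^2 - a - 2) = a - 2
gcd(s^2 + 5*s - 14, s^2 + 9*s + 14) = s + 7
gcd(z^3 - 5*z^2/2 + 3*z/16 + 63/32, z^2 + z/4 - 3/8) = z + 3/4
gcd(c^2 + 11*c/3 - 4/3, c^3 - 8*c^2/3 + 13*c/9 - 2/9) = c - 1/3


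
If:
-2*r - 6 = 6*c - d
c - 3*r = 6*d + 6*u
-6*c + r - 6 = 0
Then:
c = -6*u/125 - 126/125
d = -108*u/125 - 18/125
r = -36*u/125 - 6/125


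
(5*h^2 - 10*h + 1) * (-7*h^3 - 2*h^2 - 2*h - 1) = -35*h^5 + 60*h^4 + 3*h^3 + 13*h^2 + 8*h - 1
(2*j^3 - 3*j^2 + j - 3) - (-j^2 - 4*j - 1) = 2*j^3 - 2*j^2 + 5*j - 2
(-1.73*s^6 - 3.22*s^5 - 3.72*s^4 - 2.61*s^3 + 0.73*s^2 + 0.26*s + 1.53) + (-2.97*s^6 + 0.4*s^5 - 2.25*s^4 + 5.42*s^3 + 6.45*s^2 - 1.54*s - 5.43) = -4.7*s^6 - 2.82*s^5 - 5.97*s^4 + 2.81*s^3 + 7.18*s^2 - 1.28*s - 3.9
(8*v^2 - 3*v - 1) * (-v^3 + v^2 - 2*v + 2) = -8*v^5 + 11*v^4 - 18*v^3 + 21*v^2 - 4*v - 2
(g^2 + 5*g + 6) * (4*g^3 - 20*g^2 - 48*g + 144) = 4*g^5 - 124*g^3 - 216*g^2 + 432*g + 864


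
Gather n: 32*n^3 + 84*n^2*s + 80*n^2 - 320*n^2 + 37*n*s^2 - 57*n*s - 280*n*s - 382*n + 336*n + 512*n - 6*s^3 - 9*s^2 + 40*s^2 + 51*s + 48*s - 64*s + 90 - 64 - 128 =32*n^3 + n^2*(84*s - 240) + n*(37*s^2 - 337*s + 466) - 6*s^3 + 31*s^2 + 35*s - 102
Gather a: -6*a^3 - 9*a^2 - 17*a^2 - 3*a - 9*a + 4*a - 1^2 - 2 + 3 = -6*a^3 - 26*a^2 - 8*a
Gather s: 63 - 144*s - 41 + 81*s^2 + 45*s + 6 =81*s^2 - 99*s + 28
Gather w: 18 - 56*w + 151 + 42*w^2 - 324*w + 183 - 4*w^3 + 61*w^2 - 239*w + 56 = -4*w^3 + 103*w^2 - 619*w + 408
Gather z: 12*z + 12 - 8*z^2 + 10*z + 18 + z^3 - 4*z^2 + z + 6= z^3 - 12*z^2 + 23*z + 36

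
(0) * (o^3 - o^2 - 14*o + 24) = 0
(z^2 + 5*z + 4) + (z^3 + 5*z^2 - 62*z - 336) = z^3 + 6*z^2 - 57*z - 332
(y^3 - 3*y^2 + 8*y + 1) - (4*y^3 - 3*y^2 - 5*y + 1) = -3*y^3 + 13*y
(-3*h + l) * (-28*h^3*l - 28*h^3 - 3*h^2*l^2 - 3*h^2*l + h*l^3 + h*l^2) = 84*h^4*l + 84*h^4 - 19*h^3*l^2 - 19*h^3*l - 6*h^2*l^3 - 6*h^2*l^2 + h*l^4 + h*l^3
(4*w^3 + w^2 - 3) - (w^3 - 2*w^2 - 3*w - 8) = 3*w^3 + 3*w^2 + 3*w + 5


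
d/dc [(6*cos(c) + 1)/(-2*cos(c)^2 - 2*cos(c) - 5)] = 4*(-3*cos(c)^2 - cos(c) + 7)*sin(c)/(2*cos(c) + cos(2*c) + 6)^2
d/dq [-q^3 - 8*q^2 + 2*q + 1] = -3*q^2 - 16*q + 2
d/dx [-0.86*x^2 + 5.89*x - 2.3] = 5.89 - 1.72*x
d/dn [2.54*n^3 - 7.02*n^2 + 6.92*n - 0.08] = 7.62*n^2 - 14.04*n + 6.92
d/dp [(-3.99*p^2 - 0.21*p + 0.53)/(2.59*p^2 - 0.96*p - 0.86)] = (4.3743*p^2 + 4.1174*p + 0.6894)/(6.7081*p^4 - 4.9728*p^3 - 3.5332*p^2 + 1.6512*p + 0.7396)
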